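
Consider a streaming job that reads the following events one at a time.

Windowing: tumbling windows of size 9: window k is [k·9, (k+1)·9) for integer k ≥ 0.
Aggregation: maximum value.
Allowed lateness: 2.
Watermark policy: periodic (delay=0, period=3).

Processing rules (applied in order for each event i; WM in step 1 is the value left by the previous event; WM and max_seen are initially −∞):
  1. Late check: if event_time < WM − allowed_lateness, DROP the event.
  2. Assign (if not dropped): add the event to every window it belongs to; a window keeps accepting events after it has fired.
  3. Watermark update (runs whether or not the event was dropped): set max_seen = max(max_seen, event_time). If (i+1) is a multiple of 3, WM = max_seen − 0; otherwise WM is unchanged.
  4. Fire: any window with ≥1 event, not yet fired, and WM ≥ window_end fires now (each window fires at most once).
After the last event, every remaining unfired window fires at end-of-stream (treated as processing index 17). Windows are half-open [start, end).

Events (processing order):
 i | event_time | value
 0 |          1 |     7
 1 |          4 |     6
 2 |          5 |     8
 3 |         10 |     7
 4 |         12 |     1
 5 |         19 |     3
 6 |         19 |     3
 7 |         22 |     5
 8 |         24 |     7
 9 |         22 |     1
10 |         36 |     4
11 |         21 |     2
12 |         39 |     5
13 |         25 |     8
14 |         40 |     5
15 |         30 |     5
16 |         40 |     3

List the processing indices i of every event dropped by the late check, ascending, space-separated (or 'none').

11 13 15

i=0 t=1 v=7: → [0,9); WM=−∞
i=1 t=4 v=6: → [0,9); WM=−∞
i=2 t=5 v=8: → [0,9); WM=5
i=3 t=10 v=7: → [9,18); WM=5
i=4 t=12 v=1: → [9,18); WM=5
i=5 t=19 v=3: → [18,27); WM=19; [0,9) fires=8 [9,18) fires=7
i=6 t=19 v=3: → [18,27); WM=19
i=7 t=22 v=5: → [18,27); WM=19
i=8 t=24 v=7: → [18,27); WM=24
i=9 t=22 v=1: → [18,27); WM=24
i=10 t=36 v=4: → [36,45); WM=24
i=11 t=21 v=2: DROP (t<24-2); WM=36; [18,27) fires=7
i=12 t=39 v=5: → [36,45); WM=36
i=13 t=25 v=8: DROP (t<36-2); WM=36
i=14 t=40 v=5: → [36,45); WM=40
i=15 t=30 v=5: DROP (t<40-2); WM=40
i=16 t=40 v=3: → [36,45); WM=40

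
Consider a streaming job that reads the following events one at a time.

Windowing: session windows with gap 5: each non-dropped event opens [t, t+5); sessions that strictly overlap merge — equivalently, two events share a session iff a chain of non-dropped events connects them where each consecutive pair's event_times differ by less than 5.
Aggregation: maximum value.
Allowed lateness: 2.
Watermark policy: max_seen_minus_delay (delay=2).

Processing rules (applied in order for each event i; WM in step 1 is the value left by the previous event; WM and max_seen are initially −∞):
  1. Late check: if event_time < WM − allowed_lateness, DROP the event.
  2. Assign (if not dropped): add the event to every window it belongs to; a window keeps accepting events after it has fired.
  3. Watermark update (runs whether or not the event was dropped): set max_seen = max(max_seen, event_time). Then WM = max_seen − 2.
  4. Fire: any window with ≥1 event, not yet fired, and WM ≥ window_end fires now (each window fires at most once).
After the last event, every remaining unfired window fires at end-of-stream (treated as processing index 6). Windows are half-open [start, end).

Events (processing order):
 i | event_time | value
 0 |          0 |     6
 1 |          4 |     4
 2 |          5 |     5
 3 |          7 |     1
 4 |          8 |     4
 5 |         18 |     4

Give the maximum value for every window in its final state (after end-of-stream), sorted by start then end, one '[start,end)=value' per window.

i=0 t=0 v=6: → [0,5); WM=-2
i=1 t=4 v=4: → [0,9); WM=2
i=2 t=5 v=5: → [0,10); WM=3
i=3 t=7 v=1: → [0,12); WM=5
i=4 t=8 v=4: → [0,13); WM=6
i=5 t=18 v=4: → [18,23); WM=16

[0,13)=6 [18,23)=4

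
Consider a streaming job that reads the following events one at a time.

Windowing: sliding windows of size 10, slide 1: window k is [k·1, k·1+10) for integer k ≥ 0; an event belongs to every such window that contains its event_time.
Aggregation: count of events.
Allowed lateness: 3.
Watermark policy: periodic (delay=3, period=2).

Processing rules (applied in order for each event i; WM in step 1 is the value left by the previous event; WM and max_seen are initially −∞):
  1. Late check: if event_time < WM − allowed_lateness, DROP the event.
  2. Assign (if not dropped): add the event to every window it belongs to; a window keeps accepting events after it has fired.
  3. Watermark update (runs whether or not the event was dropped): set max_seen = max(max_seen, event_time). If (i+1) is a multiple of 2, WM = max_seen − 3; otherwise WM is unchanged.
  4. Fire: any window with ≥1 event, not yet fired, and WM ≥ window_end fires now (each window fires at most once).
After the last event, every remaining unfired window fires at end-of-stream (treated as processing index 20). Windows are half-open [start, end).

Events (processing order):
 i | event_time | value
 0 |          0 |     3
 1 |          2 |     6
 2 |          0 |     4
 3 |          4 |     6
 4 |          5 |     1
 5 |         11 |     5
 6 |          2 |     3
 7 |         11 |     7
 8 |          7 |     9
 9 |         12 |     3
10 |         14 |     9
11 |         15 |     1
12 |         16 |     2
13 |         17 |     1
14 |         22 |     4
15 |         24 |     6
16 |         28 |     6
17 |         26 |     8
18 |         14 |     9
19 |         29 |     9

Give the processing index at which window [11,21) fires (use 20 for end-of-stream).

i=0 t=0 v=3: → [0,10); WM=−∞
i=1 t=2 v=6: → [2,12),[1,11),[0,10); WM=-1
i=2 t=0 v=4: → [0,10); WM=-1
i=3 t=4 v=6: → [4,14),[3,13),[2,12),[1,11),[0,10); WM=1
i=4 t=5 v=1: → [5,15),[4,14),[3,13),[2,12),[1,11),[0,10); WM=1
i=5 t=11 v=5: → [11,21),[10,20),[9,19),[8,18),[7,17),[6,16),[5,15),[4,14),[3,13),[2,12); WM=8
i=6 t=2 v=3: DROP (t<8-3); WM=8
i=7 t=11 v=7: → [11,21),[10,20),[9,19),[8,18),[7,17),[6,16),[5,15),[4,14),[3,13),[2,12); WM=8
i=8 t=7 v=9: → [7,17),[6,16),[5,15),[4,14),[3,13),[2,12),[1,11),[0,10); WM=8
i=9 t=12 v=3: → [12,22),[11,21),[10,20),[9,19),[8,18),[7,17),[6,16),[5,15),[4,14),[3,13); WM=9
i=10 t=14 v=9: → [14,24),[13,23),[12,22),[11,21),[10,20),[9,19),[8,18),[7,17),[6,16),[5,15); WM=9
i=11 t=15 v=1: → [15,25),[14,24),[13,23),[12,22),[11,21),[10,20),[9,19),[8,18),[7,17),[6,16); WM=12; [0,10) fires=6 [1,11) fires=4 [2,12) fires=6
i=12 t=16 v=2: → [16,26),[15,25),[14,24),[13,23),[12,22),[11,21),[10,20),[9,19),[8,18),[7,17); WM=12
i=13 t=17 v=1: → [17,27),[16,26),[15,25),[14,24),[13,23),[12,22),[11,21),[10,20),[9,19),[8,18); WM=14; [3,13) fires=6 [4,14) fires=6
i=14 t=22 v=4: → [22,32),[21,31),[20,30),[19,29),[18,28),[17,27),[16,26),[15,25),[14,24),[13,23); WM=14
i=15 t=24 v=6: → [24,34),[23,33),[22,32),[21,31),[20,30),[19,29),[18,28),[17,27),[16,26),[15,25); WM=21; [5,15) fires=6 [6,16) fires=6 [7,17) fires=7 [8,18) fires=7 [9,19) fires=7 [10,20) fires=7 [11,21) fires=7
i=16 t=28 v=6: → [28,38),[27,37),[26,36),[25,35),[24,34),[23,33),[22,32),[21,31),[20,30),[19,29); WM=21
i=17 t=26 v=8: → [26,36),[25,35),[24,34),[23,33),[22,32),[21,31),[20,30),[19,29),[18,28),[17,27); WM=25; [12,22) fires=5 [13,23) fires=5 [14,24) fires=5 [15,25) fires=5
i=18 t=14 v=9: DROP (t<25-3); WM=25
i=19 t=29 v=9: → [29,39),[28,38),[27,37),[26,36),[25,35),[24,34),[23,33),[22,32),[21,31),[20,30); WM=26; [16,26) fires=4

15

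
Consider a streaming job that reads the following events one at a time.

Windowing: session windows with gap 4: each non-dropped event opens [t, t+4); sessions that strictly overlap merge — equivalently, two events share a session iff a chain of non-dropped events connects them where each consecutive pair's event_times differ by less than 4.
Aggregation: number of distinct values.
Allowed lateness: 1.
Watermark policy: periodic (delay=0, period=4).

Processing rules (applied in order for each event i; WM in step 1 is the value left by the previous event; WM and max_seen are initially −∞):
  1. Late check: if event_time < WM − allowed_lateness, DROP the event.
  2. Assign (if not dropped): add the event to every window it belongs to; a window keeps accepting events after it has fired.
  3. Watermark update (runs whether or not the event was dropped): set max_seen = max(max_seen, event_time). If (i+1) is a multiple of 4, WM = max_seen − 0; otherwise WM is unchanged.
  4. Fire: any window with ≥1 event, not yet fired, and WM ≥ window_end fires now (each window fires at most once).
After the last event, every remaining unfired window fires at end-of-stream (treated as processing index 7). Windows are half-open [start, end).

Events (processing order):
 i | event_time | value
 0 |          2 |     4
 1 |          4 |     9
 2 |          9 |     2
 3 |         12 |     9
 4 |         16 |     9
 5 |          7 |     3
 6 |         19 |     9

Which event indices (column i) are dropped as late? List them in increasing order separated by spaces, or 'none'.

i=0 t=2 v=4: → [2,6); WM=−∞
i=1 t=4 v=9: → [2,8); WM=−∞
i=2 t=9 v=2: → [9,13); WM=−∞
i=3 t=12 v=9: → [9,16); WM=12
i=4 t=16 v=9: → [16,20); WM=12
i=5 t=7 v=3: DROP (t<12-1); WM=12
i=6 t=19 v=9: → [16,23); WM=12

5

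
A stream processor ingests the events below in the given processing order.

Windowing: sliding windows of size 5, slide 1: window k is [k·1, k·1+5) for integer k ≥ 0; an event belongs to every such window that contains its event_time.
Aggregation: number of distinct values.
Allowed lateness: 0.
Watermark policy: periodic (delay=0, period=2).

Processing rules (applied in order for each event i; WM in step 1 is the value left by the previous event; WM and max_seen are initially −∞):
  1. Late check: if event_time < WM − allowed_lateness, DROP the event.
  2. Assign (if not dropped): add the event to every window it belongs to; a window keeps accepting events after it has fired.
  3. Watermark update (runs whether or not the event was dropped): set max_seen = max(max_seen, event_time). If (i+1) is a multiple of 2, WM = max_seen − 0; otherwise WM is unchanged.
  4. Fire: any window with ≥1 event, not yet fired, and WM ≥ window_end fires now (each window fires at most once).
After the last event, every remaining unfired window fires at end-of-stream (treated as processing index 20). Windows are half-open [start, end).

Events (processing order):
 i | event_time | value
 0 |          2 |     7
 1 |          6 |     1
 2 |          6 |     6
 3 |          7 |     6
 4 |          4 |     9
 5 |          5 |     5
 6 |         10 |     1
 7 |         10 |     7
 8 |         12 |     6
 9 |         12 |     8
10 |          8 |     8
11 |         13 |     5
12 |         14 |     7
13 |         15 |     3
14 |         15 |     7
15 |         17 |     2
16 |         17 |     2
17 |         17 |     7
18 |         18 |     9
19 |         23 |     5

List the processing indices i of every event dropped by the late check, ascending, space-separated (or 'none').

4 5 10

i=0 t=2 v=7: → [2,7),[1,6),[0,5); WM=−∞
i=1 t=6 v=1: → [6,11),[5,10),[4,9),[3,8),[2,7); WM=6; [0,5) fires=1 [1,6) fires=1
i=2 t=6 v=6: → [6,11),[5,10),[4,9),[3,8),[2,7); WM=6
i=3 t=7 v=6: → [7,12),[6,11),[5,10),[4,9),[3,8); WM=7; [2,7) fires=3
i=4 t=4 v=9: DROP (t<7-0); WM=7
i=5 t=5 v=5: DROP (t<7-0); WM=7
i=6 t=10 v=1: → [10,15),[9,14),[8,13),[7,12),[6,11); WM=7
i=7 t=10 v=7: → [10,15),[9,14),[8,13),[7,12),[6,11); WM=10; [3,8) fires=2 [4,9) fires=2 [5,10) fires=2
i=8 t=12 v=6: → [12,17),[11,16),[10,15),[9,14),[8,13); WM=10
i=9 t=12 v=8: → [12,17),[11,16),[10,15),[9,14),[8,13); WM=12; [6,11) fires=3 [7,12) fires=3
i=10 t=8 v=8: DROP (t<12-0); WM=12
i=11 t=13 v=5: → [13,18),[12,17),[11,16),[10,15),[9,14); WM=13; [8,13) fires=4
i=12 t=14 v=7: → [14,19),[13,18),[12,17),[11,16),[10,15); WM=13
i=13 t=15 v=3: → [15,20),[14,19),[13,18),[12,17),[11,16); WM=15; [9,14) fires=5 [10,15) fires=5
i=14 t=15 v=7: → [15,20),[14,19),[13,18),[12,17),[11,16); WM=15
i=15 t=17 v=2: → [17,22),[16,21),[15,20),[14,19),[13,18); WM=17; [11,16) fires=5 [12,17) fires=5
i=16 t=17 v=2: → [17,22),[16,21),[15,20),[14,19),[13,18); WM=17
i=17 t=17 v=7: → [17,22),[16,21),[15,20),[14,19),[13,18); WM=17
i=18 t=18 v=9: → [18,23),[17,22),[16,21),[15,20),[14,19); WM=17
i=19 t=23 v=5: → [23,28),[22,27),[21,26),[20,25),[19,24); WM=23; [13,18) fires=4 [14,19) fires=4 [15,20) fires=4 [16,21) fires=3 [17,22) fires=3 [18,23) fires=1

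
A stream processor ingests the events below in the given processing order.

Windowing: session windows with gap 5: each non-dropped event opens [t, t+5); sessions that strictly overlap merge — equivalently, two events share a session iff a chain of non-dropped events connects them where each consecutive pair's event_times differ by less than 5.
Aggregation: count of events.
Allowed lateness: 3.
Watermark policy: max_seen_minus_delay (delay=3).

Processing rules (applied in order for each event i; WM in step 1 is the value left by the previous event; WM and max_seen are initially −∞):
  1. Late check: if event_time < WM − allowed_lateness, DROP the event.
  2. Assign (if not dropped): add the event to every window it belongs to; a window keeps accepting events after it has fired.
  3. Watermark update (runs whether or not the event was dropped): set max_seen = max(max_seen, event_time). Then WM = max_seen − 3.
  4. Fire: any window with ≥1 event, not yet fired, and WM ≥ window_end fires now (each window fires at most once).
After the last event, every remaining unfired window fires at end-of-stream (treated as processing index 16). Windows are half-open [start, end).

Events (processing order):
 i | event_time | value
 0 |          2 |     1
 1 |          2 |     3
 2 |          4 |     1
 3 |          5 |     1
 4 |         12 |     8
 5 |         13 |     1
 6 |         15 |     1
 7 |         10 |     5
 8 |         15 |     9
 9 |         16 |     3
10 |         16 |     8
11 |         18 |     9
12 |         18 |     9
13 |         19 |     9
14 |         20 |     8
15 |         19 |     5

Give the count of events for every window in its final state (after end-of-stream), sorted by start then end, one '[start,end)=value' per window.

[2,10)=4 [10,25)=12

i=0 t=2 v=1: → [2,7); WM=-1
i=1 t=2 v=3: → [2,7); WM=-1
i=2 t=4 v=1: → [2,9); WM=1
i=3 t=5 v=1: → [2,10); WM=2
i=4 t=12 v=8: → [12,17); WM=9
i=5 t=13 v=1: → [12,18); WM=10
i=6 t=15 v=1: → [12,20); WM=12
i=7 t=10 v=5: → [10,20); WM=12
i=8 t=15 v=9: → [10,20); WM=12
i=9 t=16 v=3: → [10,21); WM=13
i=10 t=16 v=8: → [10,21); WM=13
i=11 t=18 v=9: → [10,23); WM=15
i=12 t=18 v=9: → [10,23); WM=15
i=13 t=19 v=9: → [10,24); WM=16
i=14 t=20 v=8: → [10,25); WM=17
i=15 t=19 v=5: → [10,25); WM=17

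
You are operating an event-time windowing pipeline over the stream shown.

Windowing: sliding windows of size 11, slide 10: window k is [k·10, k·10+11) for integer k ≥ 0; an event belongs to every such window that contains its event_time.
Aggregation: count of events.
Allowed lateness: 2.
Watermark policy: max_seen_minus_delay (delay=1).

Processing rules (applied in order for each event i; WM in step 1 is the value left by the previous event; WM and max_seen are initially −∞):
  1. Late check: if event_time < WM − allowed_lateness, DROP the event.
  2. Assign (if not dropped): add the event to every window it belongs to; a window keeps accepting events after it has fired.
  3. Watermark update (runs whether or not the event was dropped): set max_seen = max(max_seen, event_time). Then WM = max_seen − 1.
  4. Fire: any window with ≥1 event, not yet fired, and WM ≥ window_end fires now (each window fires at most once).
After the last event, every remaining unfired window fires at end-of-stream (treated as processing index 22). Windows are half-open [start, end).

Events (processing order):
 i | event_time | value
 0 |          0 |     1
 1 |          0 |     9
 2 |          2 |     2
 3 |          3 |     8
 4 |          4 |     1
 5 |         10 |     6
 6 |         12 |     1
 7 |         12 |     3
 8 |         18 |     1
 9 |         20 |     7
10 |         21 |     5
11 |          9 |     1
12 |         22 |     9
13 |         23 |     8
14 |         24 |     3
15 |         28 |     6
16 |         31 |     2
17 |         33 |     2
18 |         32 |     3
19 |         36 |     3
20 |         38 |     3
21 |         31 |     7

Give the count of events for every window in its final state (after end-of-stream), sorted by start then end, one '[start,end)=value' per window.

i=0 t=0 v=1: → [0,11); WM=-1
i=1 t=0 v=9: → [0,11); WM=-1
i=2 t=2 v=2: → [0,11); WM=1
i=3 t=3 v=8: → [0,11); WM=2
i=4 t=4 v=1: → [0,11); WM=3
i=5 t=10 v=6: → [10,21),[0,11); WM=9
i=6 t=12 v=1: → [10,21); WM=11; [0,11) fires=6
i=7 t=12 v=3: → [10,21); WM=11
i=8 t=18 v=1: → [10,21); WM=17
i=9 t=20 v=7: → [20,31),[10,21); WM=19
i=10 t=21 v=5: → [20,31); WM=20
i=11 t=9 v=1: DROP (t<20-2); WM=20
i=12 t=22 v=9: → [20,31); WM=21; [10,21) fires=5
i=13 t=23 v=8: → [20,31); WM=22
i=14 t=24 v=3: → [20,31); WM=23
i=15 t=28 v=6: → [20,31); WM=27
i=16 t=31 v=2: → [30,41); WM=30
i=17 t=33 v=2: → [30,41); WM=32; [20,31) fires=6
i=18 t=32 v=3: → [30,41); WM=32
i=19 t=36 v=3: → [30,41); WM=35
i=20 t=38 v=3: → [30,41); WM=37
i=21 t=31 v=7: DROP (t<37-2); WM=37

[0,11)=6 [10,21)=5 [20,31)=6 [30,41)=5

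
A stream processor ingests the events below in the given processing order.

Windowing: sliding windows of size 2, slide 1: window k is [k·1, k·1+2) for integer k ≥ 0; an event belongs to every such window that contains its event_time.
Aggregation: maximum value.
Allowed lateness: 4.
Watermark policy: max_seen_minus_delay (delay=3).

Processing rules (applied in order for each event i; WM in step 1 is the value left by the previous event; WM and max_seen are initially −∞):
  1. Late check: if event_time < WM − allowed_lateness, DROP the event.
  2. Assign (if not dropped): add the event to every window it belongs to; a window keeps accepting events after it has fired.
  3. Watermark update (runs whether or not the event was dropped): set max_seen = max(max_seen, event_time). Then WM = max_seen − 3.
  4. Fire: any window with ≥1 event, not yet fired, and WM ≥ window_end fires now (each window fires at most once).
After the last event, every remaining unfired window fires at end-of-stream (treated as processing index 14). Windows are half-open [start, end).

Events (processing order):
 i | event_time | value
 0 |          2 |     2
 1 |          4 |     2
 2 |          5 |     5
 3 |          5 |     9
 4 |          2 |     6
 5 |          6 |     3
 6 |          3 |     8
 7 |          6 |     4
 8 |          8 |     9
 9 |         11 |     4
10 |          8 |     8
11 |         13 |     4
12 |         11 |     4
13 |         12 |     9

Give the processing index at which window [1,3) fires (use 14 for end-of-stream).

5

i=0 t=2 v=2: → [2,4),[1,3); WM=-1
i=1 t=4 v=2: → [4,6),[3,5); WM=1
i=2 t=5 v=5: → [5,7),[4,6); WM=2
i=3 t=5 v=9: → [5,7),[4,6); WM=2
i=4 t=2 v=6: → [2,4),[1,3); WM=2
i=5 t=6 v=3: → [6,8),[5,7); WM=3; [1,3) fires=6
i=6 t=3 v=8: → [3,5),[2,4); WM=3
i=7 t=6 v=4: → [6,8),[5,7); WM=3
i=8 t=8 v=9: → [8,10),[7,9); WM=5; [2,4) fires=8 [3,5) fires=8
i=9 t=11 v=4: → [11,13),[10,12); WM=8; [4,6) fires=9 [5,7) fires=9 [6,8) fires=4
i=10 t=8 v=8: → [8,10),[7,9); WM=8
i=11 t=13 v=4: → [13,15),[12,14); WM=10; [7,9) fires=9 [8,10) fires=9
i=12 t=11 v=4: → [11,13),[10,12); WM=10
i=13 t=12 v=9: → [12,14),[11,13); WM=10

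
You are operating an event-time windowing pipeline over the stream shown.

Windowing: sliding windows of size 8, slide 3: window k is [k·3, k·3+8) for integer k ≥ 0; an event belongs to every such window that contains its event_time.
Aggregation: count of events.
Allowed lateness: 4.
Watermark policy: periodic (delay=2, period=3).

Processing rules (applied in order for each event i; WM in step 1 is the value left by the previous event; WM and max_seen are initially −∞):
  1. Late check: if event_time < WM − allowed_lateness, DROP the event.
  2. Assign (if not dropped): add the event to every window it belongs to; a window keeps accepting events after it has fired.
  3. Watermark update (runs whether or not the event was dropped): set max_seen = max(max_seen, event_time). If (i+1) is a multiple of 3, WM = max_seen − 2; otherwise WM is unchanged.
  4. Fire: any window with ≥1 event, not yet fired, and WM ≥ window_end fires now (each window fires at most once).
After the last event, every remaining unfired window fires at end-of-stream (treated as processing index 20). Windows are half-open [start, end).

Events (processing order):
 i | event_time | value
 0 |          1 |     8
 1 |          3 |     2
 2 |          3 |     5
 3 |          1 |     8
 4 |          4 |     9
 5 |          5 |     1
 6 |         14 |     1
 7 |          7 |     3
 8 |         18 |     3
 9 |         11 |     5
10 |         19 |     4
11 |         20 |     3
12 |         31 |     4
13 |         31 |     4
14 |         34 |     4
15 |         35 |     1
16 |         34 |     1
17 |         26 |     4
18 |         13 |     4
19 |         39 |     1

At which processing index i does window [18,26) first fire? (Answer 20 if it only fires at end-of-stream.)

i=0 t=1 v=8: → [0,8); WM=−∞
i=1 t=3 v=2: → [3,11),[0,8); WM=−∞
i=2 t=3 v=5: → [3,11),[0,8); WM=1
i=3 t=1 v=8: → [0,8); WM=1
i=4 t=4 v=9: → [3,11),[0,8); WM=1
i=5 t=5 v=1: → [3,11),[0,8); WM=3
i=6 t=14 v=1: → [12,20),[9,17); WM=3
i=7 t=7 v=3: → [6,14),[3,11),[0,8); WM=3
i=8 t=18 v=3: → [18,26),[15,23),[12,20); WM=16; [0,8) fires=7 [3,11) fires=5 [6,14) fires=1
i=9 t=11 v=5: DROP (t<16-4); WM=16
i=10 t=19 v=4: → [18,26),[15,23),[12,20); WM=16
i=11 t=20 v=3: → [18,26),[15,23); WM=18; [9,17) fires=1
i=12 t=31 v=4: → [30,38),[27,35),[24,32); WM=18
i=13 t=31 v=4: → [30,38),[27,35),[24,32); WM=18
i=14 t=34 v=4: → [33,41),[30,38),[27,35); WM=32; [12,20) fires=3 [15,23) fires=3 [18,26) fires=3 [24,32) fires=2
i=15 t=35 v=1: → [33,41),[30,38); WM=32
i=16 t=34 v=1: → [33,41),[30,38),[27,35); WM=32
i=17 t=26 v=4: DROP (t<32-4); WM=33
i=18 t=13 v=4: DROP (t<33-4); WM=33
i=19 t=39 v=1: → [39,47),[36,44),[33,41); WM=33

14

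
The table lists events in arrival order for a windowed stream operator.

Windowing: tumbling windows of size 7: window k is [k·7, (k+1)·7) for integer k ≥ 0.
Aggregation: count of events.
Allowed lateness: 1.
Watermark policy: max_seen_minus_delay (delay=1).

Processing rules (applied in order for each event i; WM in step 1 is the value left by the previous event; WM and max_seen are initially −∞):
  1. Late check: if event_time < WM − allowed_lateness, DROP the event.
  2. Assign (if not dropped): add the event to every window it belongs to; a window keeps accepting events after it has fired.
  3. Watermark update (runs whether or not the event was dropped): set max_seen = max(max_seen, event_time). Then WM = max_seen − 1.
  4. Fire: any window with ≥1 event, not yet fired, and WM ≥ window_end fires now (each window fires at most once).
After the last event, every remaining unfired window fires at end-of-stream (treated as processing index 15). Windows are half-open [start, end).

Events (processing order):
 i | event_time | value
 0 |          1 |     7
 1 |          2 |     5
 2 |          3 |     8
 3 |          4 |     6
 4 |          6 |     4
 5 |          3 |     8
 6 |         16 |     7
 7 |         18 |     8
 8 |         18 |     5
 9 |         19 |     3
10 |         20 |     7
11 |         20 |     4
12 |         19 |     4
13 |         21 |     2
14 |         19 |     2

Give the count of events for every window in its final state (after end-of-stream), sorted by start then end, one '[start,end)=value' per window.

i=0 t=1 v=7: → [0,7); WM=0
i=1 t=2 v=5: → [0,7); WM=1
i=2 t=3 v=8: → [0,7); WM=2
i=3 t=4 v=6: → [0,7); WM=3
i=4 t=6 v=4: → [0,7); WM=5
i=5 t=3 v=8: DROP (t<5-1); WM=5
i=6 t=16 v=7: → [14,21); WM=15; [0,7) fires=5
i=7 t=18 v=8: → [14,21); WM=17
i=8 t=18 v=5: → [14,21); WM=17
i=9 t=19 v=3: → [14,21); WM=18
i=10 t=20 v=7: → [14,21); WM=19
i=11 t=20 v=4: → [14,21); WM=19
i=12 t=19 v=4: → [14,21); WM=19
i=13 t=21 v=2: → [21,28); WM=20
i=14 t=19 v=2: → [14,21); WM=20

[0,7)=5 [14,21)=8 [21,28)=1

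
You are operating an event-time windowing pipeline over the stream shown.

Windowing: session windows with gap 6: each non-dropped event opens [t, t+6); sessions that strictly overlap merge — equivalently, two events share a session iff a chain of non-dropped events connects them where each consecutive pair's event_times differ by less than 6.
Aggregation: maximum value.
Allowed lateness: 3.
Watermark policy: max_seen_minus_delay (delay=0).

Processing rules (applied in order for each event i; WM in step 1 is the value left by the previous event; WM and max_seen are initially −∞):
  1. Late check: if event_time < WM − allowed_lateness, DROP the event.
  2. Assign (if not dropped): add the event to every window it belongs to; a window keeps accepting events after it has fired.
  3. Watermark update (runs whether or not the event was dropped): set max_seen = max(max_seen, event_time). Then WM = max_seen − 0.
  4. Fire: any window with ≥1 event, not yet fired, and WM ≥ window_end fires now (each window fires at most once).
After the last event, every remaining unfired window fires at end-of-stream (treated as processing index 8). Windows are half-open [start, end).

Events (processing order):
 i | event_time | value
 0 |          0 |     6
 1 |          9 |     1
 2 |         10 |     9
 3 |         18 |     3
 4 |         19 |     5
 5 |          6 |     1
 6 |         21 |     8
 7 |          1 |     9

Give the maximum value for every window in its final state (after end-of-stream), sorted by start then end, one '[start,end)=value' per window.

i=0 t=0 v=6: → [0,6); WM=0
i=1 t=9 v=1: → [9,15); WM=9
i=2 t=10 v=9: → [9,16); WM=10
i=3 t=18 v=3: → [18,24); WM=18
i=4 t=19 v=5: → [18,25); WM=19
i=5 t=6 v=1: DROP (t<19-3); WM=19
i=6 t=21 v=8: → [18,27); WM=21
i=7 t=1 v=9: DROP (t<21-3); WM=21

[0,6)=6 [9,16)=9 [18,27)=8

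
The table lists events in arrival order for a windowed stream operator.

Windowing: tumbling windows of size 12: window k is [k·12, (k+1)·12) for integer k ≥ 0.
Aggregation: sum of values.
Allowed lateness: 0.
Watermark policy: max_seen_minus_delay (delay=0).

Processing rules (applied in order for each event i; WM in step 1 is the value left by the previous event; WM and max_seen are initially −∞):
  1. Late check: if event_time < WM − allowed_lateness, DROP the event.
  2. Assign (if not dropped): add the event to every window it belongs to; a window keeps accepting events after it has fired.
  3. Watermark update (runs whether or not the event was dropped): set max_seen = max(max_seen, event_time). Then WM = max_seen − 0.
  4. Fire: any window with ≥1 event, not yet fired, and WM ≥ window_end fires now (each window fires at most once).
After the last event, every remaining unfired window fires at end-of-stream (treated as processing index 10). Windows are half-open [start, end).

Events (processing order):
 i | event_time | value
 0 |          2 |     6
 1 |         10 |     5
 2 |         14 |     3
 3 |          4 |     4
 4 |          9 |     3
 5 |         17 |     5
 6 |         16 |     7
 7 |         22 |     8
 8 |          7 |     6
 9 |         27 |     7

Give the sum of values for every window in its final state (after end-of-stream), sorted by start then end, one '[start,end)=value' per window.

i=0 t=2 v=6: → [0,12); WM=2
i=1 t=10 v=5: → [0,12); WM=10
i=2 t=14 v=3: → [12,24); WM=14; [0,12) fires=11
i=3 t=4 v=4: DROP (t<14-0); WM=14
i=4 t=9 v=3: DROP (t<14-0); WM=14
i=5 t=17 v=5: → [12,24); WM=17
i=6 t=16 v=7: DROP (t<17-0); WM=17
i=7 t=22 v=8: → [12,24); WM=22
i=8 t=7 v=6: DROP (t<22-0); WM=22
i=9 t=27 v=7: → [24,36); WM=27; [12,24) fires=16

[0,12)=11 [12,24)=16 [24,36)=7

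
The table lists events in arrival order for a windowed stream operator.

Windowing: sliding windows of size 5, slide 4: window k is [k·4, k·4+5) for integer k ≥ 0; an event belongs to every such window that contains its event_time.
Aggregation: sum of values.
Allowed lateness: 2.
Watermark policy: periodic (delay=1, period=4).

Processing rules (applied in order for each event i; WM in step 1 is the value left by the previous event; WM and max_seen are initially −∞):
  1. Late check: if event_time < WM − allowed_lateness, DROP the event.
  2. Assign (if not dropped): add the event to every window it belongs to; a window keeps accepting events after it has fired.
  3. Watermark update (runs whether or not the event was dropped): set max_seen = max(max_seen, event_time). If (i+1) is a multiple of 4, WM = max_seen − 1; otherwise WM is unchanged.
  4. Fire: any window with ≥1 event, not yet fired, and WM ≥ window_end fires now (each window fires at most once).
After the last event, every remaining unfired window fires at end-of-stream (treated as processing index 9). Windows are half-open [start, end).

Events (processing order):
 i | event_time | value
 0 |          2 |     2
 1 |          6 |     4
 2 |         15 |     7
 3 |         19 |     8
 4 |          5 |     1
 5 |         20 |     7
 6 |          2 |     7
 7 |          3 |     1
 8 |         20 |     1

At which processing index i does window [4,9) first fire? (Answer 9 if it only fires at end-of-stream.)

3

i=0 t=2 v=2: → [0,5); WM=−∞
i=1 t=6 v=4: → [4,9); WM=−∞
i=2 t=15 v=7: → [12,17); WM=−∞
i=3 t=19 v=8: → [16,21); WM=18; [0,5) fires=2 [4,9) fires=4 [12,17) fires=7
i=4 t=5 v=1: DROP (t<18-2); WM=18
i=5 t=20 v=7: → [20,25),[16,21); WM=18
i=6 t=2 v=7: DROP (t<18-2); WM=18
i=7 t=3 v=1: DROP (t<18-2); WM=19
i=8 t=20 v=1: → [20,25),[16,21); WM=19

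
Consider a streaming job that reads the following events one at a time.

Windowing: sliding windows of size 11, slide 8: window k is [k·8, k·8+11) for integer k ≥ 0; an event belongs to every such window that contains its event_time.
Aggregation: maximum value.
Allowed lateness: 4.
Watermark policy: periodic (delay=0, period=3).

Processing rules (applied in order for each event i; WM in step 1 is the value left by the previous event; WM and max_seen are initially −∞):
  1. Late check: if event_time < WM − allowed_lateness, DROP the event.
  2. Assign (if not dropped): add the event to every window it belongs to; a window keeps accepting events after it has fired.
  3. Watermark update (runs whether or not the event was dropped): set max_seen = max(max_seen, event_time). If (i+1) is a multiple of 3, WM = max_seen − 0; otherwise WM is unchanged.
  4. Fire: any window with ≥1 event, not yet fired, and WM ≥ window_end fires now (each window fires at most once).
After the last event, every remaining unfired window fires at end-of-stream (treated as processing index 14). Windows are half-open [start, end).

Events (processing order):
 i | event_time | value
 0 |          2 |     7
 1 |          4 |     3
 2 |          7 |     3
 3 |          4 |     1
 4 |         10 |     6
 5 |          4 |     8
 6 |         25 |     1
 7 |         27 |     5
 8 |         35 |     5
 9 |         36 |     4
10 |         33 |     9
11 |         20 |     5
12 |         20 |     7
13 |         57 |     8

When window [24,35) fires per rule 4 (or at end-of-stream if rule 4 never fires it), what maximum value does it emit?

5

i=0 t=2 v=7: → [0,11); WM=−∞
i=1 t=4 v=3: → [0,11); WM=−∞
i=2 t=7 v=3: → [0,11); WM=7
i=3 t=4 v=1: → [0,11); WM=7
i=4 t=10 v=6: → [8,19),[0,11); WM=7
i=5 t=4 v=8: → [0,11); WM=10
i=6 t=25 v=1: → [24,35),[16,27); WM=10
i=7 t=27 v=5: → [24,35); WM=10
i=8 t=35 v=5: → [32,43); WM=35; [0,11) fires=8 [8,19) fires=6 [16,27) fires=1 [24,35) fires=5
i=9 t=36 v=4: → [32,43); WM=35
i=10 t=33 v=9: → [32,43),[24,35); WM=35
i=11 t=20 v=5: DROP (t<35-4); WM=36
i=12 t=20 v=7: DROP (t<36-4); WM=36
i=13 t=57 v=8: → [56,67),[48,59); WM=36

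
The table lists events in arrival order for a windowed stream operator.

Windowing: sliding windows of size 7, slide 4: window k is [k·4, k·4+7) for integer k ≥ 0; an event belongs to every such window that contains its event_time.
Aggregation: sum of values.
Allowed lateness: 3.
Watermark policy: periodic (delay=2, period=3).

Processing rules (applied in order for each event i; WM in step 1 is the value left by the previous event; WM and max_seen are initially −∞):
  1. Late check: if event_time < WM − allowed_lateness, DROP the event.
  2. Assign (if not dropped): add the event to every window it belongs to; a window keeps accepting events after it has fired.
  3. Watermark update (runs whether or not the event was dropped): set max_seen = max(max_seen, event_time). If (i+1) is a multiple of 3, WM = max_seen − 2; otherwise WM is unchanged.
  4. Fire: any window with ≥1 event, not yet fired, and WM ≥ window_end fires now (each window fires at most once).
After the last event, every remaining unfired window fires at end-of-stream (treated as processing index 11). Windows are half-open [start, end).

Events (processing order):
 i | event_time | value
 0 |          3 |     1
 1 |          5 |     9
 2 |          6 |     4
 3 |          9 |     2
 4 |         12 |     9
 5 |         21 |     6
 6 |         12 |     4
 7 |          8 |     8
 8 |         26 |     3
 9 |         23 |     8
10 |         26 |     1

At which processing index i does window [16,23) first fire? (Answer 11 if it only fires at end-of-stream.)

i=0 t=3 v=1: → [0,7); WM=−∞
i=1 t=5 v=9: → [4,11),[0,7); WM=−∞
i=2 t=6 v=4: → [4,11),[0,7); WM=4
i=3 t=9 v=2: → [8,15),[4,11); WM=4
i=4 t=12 v=9: → [12,19),[8,15); WM=4
i=5 t=21 v=6: → [20,27),[16,23); WM=19; [0,7) fires=14 [4,11) fires=15 [8,15) fires=11 [12,19) fires=9
i=6 t=12 v=4: DROP (t<19-3); WM=19
i=7 t=8 v=8: DROP (t<19-3); WM=19
i=8 t=26 v=3: → [24,31),[20,27); WM=24; [16,23) fires=6
i=9 t=23 v=8: → [20,27); WM=24
i=10 t=26 v=1: → [24,31),[20,27); WM=24

8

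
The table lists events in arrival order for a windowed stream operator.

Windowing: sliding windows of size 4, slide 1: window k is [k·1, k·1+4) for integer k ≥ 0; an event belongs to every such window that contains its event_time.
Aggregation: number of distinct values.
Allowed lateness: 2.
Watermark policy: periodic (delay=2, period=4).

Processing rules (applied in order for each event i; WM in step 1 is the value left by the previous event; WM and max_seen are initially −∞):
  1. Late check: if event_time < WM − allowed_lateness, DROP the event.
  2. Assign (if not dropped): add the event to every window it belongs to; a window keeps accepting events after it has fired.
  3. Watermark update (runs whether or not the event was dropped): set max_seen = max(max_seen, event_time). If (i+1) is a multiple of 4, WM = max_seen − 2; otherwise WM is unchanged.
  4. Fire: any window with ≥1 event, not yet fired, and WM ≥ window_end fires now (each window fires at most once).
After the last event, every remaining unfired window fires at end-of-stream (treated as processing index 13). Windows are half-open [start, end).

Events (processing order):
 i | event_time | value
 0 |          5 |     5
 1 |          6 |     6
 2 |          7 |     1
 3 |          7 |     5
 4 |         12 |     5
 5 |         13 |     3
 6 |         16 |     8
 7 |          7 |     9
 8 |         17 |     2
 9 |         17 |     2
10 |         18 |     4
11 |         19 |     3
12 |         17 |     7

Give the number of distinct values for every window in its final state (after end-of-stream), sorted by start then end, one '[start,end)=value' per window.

[2,6)=1 [3,7)=2 [4,8)=4 [5,9)=4 [6,10)=4 [7,11)=3 [9,13)=1 [10,14)=2 [11,15)=2 [12,16)=2 [13,17)=2 [14,18)=3 [15,19)=4 [16,20)=5 [17,21)=4 [18,22)=2 [19,23)=1

i=0 t=5 v=5: → [5,9),[4,8),[3,7),[2,6); WM=−∞
i=1 t=6 v=6: → [6,10),[5,9),[4,8),[3,7); WM=−∞
i=2 t=7 v=1: → [7,11),[6,10),[5,9),[4,8); WM=−∞
i=3 t=7 v=5: → [7,11),[6,10),[5,9),[4,8); WM=5
i=4 t=12 v=5: → [12,16),[11,15),[10,14),[9,13); WM=5
i=5 t=13 v=3: → [13,17),[12,16),[11,15),[10,14); WM=5
i=6 t=16 v=8: → [16,20),[15,19),[14,18),[13,17); WM=5
i=7 t=7 v=9: → [7,11),[6,10),[5,9),[4,8); WM=14; [2,6) fires=1 [3,7) fires=2 [4,8) fires=4 [5,9) fires=4 [6,10) fires=4 [7,11) fires=3 [9,13) fires=1 [10,14) fires=2
i=8 t=17 v=2: → [17,21),[16,20),[15,19),[14,18); WM=14
i=9 t=17 v=2: → [17,21),[16,20),[15,19),[14,18); WM=14
i=10 t=18 v=4: → [18,22),[17,21),[16,20),[15,19); WM=14
i=11 t=19 v=3: → [19,23),[18,22),[17,21),[16,20); WM=17; [11,15) fires=2 [12,16) fires=2 [13,17) fires=2
i=12 t=17 v=7: → [17,21),[16,20),[15,19),[14,18); WM=17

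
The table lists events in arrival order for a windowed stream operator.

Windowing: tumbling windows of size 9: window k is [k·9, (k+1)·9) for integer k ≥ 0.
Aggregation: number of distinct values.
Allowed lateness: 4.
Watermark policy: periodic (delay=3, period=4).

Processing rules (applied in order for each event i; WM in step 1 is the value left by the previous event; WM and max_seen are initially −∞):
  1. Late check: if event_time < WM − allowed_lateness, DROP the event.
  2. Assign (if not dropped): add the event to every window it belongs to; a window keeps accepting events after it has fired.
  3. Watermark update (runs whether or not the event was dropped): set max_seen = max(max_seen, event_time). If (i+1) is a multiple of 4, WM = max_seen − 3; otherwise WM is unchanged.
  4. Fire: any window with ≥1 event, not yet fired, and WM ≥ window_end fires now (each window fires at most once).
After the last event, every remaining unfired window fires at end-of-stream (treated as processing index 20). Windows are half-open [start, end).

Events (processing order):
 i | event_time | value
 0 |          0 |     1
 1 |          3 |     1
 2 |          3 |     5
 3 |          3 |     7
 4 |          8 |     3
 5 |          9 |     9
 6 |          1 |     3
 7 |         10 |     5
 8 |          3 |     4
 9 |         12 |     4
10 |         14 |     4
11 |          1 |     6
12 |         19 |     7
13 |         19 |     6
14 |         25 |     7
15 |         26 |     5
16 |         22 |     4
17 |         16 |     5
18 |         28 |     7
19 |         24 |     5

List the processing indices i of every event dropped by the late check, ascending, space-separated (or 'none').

11 17

i=0 t=0 v=1: → [0,9); WM=−∞
i=1 t=3 v=1: → [0,9); WM=−∞
i=2 t=3 v=5: → [0,9); WM=−∞
i=3 t=3 v=7: → [0,9); WM=0
i=4 t=8 v=3: → [0,9); WM=0
i=5 t=9 v=9: → [9,18); WM=0
i=6 t=1 v=3: → [0,9); WM=0
i=7 t=10 v=5: → [9,18); WM=7
i=8 t=3 v=4: → [0,9); WM=7
i=9 t=12 v=4: → [9,18); WM=7
i=10 t=14 v=4: → [9,18); WM=7
i=11 t=1 v=6: DROP (t<7-4); WM=11; [0,9) fires=5
i=12 t=19 v=7: → [18,27); WM=11
i=13 t=19 v=6: → [18,27); WM=11
i=14 t=25 v=7: → [18,27); WM=11
i=15 t=26 v=5: → [18,27); WM=23; [9,18) fires=3
i=16 t=22 v=4: → [18,27); WM=23
i=17 t=16 v=5: DROP (t<23-4); WM=23
i=18 t=28 v=7: → [27,36); WM=23
i=19 t=24 v=5: → [18,27); WM=25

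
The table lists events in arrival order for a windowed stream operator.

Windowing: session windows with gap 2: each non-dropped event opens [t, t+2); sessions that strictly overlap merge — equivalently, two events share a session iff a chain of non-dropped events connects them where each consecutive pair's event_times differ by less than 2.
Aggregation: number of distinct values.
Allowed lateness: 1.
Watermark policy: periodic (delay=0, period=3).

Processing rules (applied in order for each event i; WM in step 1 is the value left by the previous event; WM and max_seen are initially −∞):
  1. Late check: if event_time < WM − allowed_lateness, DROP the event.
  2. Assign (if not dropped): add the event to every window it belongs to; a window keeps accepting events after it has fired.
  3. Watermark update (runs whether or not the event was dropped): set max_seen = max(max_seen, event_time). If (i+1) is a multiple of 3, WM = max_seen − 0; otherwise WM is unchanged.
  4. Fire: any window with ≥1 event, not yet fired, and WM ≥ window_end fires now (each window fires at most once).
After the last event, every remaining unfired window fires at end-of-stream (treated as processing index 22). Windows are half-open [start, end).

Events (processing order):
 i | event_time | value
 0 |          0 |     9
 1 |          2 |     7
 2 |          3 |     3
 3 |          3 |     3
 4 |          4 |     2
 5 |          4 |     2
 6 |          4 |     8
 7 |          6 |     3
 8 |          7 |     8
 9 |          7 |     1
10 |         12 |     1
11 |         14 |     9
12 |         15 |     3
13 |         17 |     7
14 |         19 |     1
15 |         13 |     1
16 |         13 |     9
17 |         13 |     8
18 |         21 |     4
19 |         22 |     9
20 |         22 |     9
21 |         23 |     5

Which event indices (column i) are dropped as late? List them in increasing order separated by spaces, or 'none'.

15 16 17

i=0 t=0 v=9: → [0,2); WM=−∞
i=1 t=2 v=7: → [2,4); WM=−∞
i=2 t=3 v=3: → [2,5); WM=3
i=3 t=3 v=3: → [2,5); WM=3
i=4 t=4 v=2: → [2,6); WM=3
i=5 t=4 v=2: → [2,6); WM=4
i=6 t=4 v=8: → [2,6); WM=4
i=7 t=6 v=3: → [6,8); WM=4
i=8 t=7 v=8: → [6,9); WM=7
i=9 t=7 v=1: → [6,9); WM=7
i=10 t=12 v=1: → [12,14); WM=7
i=11 t=14 v=9: → [14,16); WM=14
i=12 t=15 v=3: → [14,17); WM=14
i=13 t=17 v=7: → [17,19); WM=14
i=14 t=19 v=1: → [19,21); WM=19
i=15 t=13 v=1: DROP (t<19-1); WM=19
i=16 t=13 v=9: DROP (t<19-1); WM=19
i=17 t=13 v=8: DROP (t<19-1); WM=19
i=18 t=21 v=4: → [21,23); WM=19
i=19 t=22 v=9: → [21,24); WM=19
i=20 t=22 v=9: → [21,24); WM=22
i=21 t=23 v=5: → [21,25); WM=22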